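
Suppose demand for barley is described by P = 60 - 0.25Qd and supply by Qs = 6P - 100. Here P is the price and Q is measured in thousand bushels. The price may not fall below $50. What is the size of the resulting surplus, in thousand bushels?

160

Rearranging demand gives Qd = 240 - 4P. Equilibrium: 240 - 4P = 6P - 100, so 340 = 10P and P* = 34, Q* = 104.
Because the floor (50) lies above the market-clearing price, it is binding.
At P = 50: Qd = 240 - 4·50 = 40 and Qs = 6·50 - 100 = 200.
Surplus = Qs - Qd = 200 - 40 = 160.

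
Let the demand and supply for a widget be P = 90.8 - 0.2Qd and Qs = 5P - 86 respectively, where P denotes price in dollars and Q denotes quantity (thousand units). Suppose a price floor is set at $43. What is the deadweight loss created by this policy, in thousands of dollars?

0

Rearranging demand gives Qd = 454 - 5P. In a free market, 454 - 5P = 5P - 86 gives the equilibrium P* = 54, Q* = 184.
The floor of 43 is below the equilibrium price 54, so it is not binding; the market clears at P* = 54, Q* = 184.
Since the control does not bind, no trades are prevented and deadweight loss is zero.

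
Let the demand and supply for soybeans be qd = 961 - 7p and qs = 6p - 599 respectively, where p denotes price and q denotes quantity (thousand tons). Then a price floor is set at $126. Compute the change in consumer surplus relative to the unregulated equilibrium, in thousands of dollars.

In a free market, 961 - 7p = 6p - 599 gives the equilibrium p* = 120, q* = 121.
Because the floor (126) lies above the market-clearing price, it is binding.
At p = 126: qd = 961 - 7·126 = 79 and qs = 6·126 - 599 = 157.
Consumer surplus without the control is ½ · (961/7 - 120) · 121 = 14641/14.
With the floor, consumers buy 79 units at 126, so CS = ½ · (961/7 - 126) · 79 = 6241/14.
Change in consumer surplus = 6241/14 - 14641/14 = -600.

-600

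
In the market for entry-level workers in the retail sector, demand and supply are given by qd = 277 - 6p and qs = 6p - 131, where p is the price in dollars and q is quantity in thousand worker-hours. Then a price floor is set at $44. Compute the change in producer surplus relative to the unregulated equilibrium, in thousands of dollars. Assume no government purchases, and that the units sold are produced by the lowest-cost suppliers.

-170

Setting quantity demanded equal to quantity supplied, 277 - 6p = 6p - 131, gives p* = 34 and q* = 73.
Since 44 > 34, the floor is binding.
At p = 44: qd = 277 - 6·44 = 13 and qs = 6·44 - 131 = 133.
Producer surplus without the control is ½ · (34 - 131/6) · 73 = 5329/12.
With the floor, 13 units are sold at 44. The supply price at q = 13 is 24, so PS = ½ · [(44 - 131/6) + (44 - 24)] · 13 = 3289/12.
Change in producer surplus = 3289/12 - 5329/12 = -170.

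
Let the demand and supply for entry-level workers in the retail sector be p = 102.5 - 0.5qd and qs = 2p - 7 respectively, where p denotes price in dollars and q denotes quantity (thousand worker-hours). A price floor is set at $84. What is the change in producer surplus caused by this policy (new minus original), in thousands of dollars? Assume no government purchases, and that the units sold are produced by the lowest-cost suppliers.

Rearranging demand gives qd = 205 - 2p. Setting quantity demanded equal to quantity supplied, 205 - 2p = 2p - 7, gives p* = 53 and q* = 99.
Since 84 > 53, the floor is binding.
At p = 84: qd = 205 - 2·84 = 37 and qs = 2·84 - 7 = 161.
Producer surplus without the control is ½ · (53 - 3.5) · 99 = 2450.25.
With the floor, 37 units are sold at 84. The supply price at q = 37 is 22, so PS = ½ · [(84 - 3.5) + (84 - 22)] · 37 = 2636.25.
Change in producer surplus = 2636.25 - 2450.25 = 186.

186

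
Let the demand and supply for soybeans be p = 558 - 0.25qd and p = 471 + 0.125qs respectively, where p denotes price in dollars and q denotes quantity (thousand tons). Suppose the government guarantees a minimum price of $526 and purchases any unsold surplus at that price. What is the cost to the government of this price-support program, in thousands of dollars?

Rearranging demand gives qd = 2232 - 4p; rearranging supply gives qs = 8p - 3768. Without the control the market clears where 2232 - 4p = 8p - 3768, i.e. p* = 500 and q* = 232.
The floor of 526 is above the equilibrium price 500, so it binds.
At p = 526: qd = 2232 - 4·526 = 128 and qs = 8·526 - 3768 = 440.
Surplus = qs - qd = 312.
Government expenditure = surplus × support price = 312 × 526 = 164112.

164112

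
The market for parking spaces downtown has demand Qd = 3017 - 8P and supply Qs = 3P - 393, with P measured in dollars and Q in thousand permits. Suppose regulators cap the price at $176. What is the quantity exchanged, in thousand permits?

135

Equilibrium: 3017 - 8P = 3P - 393, so 3410 = 11P and P* = 310, Q* = 537.
Since 176 < 310, the ceiling is binding.
At P = 176: Qd = 3017 - 8·176 = 1609 and Qs = 3·176 - 393 = 135.
The quantity actually transacted is the short side, supply: 135.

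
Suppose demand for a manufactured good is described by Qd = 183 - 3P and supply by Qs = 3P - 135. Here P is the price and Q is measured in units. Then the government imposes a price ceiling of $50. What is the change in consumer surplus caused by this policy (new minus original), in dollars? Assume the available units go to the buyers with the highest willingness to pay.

Without the control the market clears where 183 - 3P = 3P - 135, i.e. P* = 53 and Q* = 24.
Because the ceiling (50) lies below the market-clearing price, it is binding.
At P = 50: Qd = 183 - 3·50 = 33 and Qs = 3·50 - 135 = 15.
Consumer surplus without the control is ½ · (61 - 53) · 24 = 96.
With the ceiling, 15 units are sold at 50 (assume they go to the highest-value buyers). The demand price at Q = 15 is 56, so CS = ½ · [(61 - 50) + (56 - 50)] · 15 = 127.5.
Change in consumer surplus = 127.5 - 96 = 31.5.

31.5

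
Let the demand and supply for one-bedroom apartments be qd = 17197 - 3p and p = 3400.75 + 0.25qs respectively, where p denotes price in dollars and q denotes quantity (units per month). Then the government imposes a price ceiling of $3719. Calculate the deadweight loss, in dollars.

2164218

Rearranging supply gives qs = 4p - 13603. Setting quantity demanded equal to quantity supplied, 17197 - 3p = 4p - 13603, gives p* = 4400 and q* = 3997.
Since 3719 < 4400, the ceiling is binding.
At p = 3719: qd = 17197 - 3·3719 = 6040 and qs = 4·3719 - 13603 = 1273.
Quantity traded falls to 1273. At q = 1273 the demand price is (17197 - 1273)/3 = 5308 and the supply price is (13603 + 1273)/4 = 3719.
Deadweight loss = ½ · (5308 - 3719) · (3997 - 1273) = ½ · 1589 · 2724 = 2164218.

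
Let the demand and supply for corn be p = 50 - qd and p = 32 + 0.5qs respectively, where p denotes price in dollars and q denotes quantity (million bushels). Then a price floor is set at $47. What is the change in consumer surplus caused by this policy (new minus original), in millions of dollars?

Rearranging demand gives qd = 50 - p; rearranging supply gives qs = 2p - 64. Equilibrium: 50 - p = 2p - 64, so 114 = 3p and p* = 38, q* = 12.
The floor of 47 is above the equilibrium price 38, so it binds.
At p = 47: qd = 50 - 47 = 3 and qs = 2·47 - 64 = 30.
Consumer surplus without the control is ½ · (50 - 38) · 12 = 72.
With the floor, consumers buy 3 units at 47, so CS = ½ · (50 - 47) · 3 = 4.5.
Change in consumer surplus = 4.5 - 72 = -67.5.

-67.5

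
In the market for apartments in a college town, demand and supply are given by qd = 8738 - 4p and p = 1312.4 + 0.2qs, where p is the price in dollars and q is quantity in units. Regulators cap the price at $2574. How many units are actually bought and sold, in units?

Rearranging supply gives qs = 5p - 6562. Setting quantity demanded equal to quantity supplied, 8738 - 4p = 5p - 6562, gives p* = 1700 and q* = 1938.
Since 2574 is above p* = 1700, the ceiling does not bind and the free-market outcome prevails.

1938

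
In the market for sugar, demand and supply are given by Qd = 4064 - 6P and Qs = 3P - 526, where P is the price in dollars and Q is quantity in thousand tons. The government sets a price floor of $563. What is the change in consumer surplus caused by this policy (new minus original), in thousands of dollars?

In a free market, 4064 - 6P = 3P - 526 gives the equilibrium P* = 510, Q* = 1004.
Because the floor (563) lies above the market-clearing price, it is binding.
At P = 563: Qd = 4064 - 6·563 = 686 and Qs = 3·563 - 526 = 1163.
Consumer surplus without the control is ½ · (2032/3 - 510) · 1004 = 252004/3.
With the floor, consumers buy 686 units at 563, so CS = ½ · (2032/3 - 563) · 686 = 117649/3.
Change in consumer surplus = 117649/3 - 252004/3 = -44785.

-44785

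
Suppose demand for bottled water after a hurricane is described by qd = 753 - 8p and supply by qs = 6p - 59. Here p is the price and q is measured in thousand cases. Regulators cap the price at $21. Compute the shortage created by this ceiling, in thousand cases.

Equilibrium: 753 - 8p = 6p - 59, so 812 = 14p and p* = 58, q* = 289.
Since 21 < 58, the ceiling is binding.
At p = 21: qd = 753 - 8·21 = 585 and qs = 6·21 - 59 = 67.
Shortage = qd - qs = 585 - 67 = 518.

518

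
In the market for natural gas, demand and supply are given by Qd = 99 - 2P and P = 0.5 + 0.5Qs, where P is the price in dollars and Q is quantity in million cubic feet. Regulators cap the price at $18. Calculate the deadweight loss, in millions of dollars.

98

Rearranging supply gives Qs = 2P - 1. Setting quantity demanded equal to quantity supplied, 99 - 2P = 2P - 1, gives P* = 25 and Q* = 49.
Because the ceiling (18) lies below the market-clearing price, it is binding.
At P = 18: Qd = 99 - 2·18 = 63 and Qs = 2·18 - 1 = 35.
Quantity traded falls to 35. At Q = 35 the demand price is (99 - 35)/2 = 32 and the supply price is (1 + 35)/2 = 18.
Deadweight loss = ½ · (32 - 18) · (49 - 35) = ½ · 14 · 14 = 98.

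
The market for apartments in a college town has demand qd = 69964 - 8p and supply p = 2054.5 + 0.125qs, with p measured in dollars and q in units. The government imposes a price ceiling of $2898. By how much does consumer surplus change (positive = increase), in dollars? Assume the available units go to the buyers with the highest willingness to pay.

-8156520

Rearranging supply gives qs = 8p - 16436. Without the control the market clears where 69964 - 8p = 8p - 16436, i.e. p* = 5400 and q* = 26764.
The ceiling of 2898 is below the equilibrium price 5400, so it binds.
At p = 2898: qd = 69964 - 8·2898 = 46780 and qs = 8·2898 - 16436 = 6748.
Consumer surplus without the control is ½ · (8745.5 - 5400) · 26764 = 44769481.
With the ceiling, 6748 units are sold at 2898 (assume they go to the highest-value buyers). The demand price at q = 6748 is 7902, so CS = ½ · [(8745.5 - 2898) + (7902 - 2898)] · 6748 = 36612961.
Change in consumer surplus = 36612961 - 44769481 = -8156520.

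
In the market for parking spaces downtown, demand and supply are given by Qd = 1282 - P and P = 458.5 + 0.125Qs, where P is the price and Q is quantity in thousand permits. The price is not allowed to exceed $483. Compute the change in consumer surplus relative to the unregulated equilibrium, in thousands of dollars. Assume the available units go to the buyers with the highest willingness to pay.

-130516

Rearranging supply gives Qs = 8P - 3668. Equilibrium: 1282 - P = 8P - 3668, so 4950 = 9P and P* = 550, Q* = 732.
Since 483 < 550, the ceiling is binding.
At P = 483: Qd = 1282 - 483 = 799 and Qs = 8·483 - 3668 = 196.
Consumer surplus without the control is ½ · (1282 - 550) · 732 = 267912.
With the ceiling, 196 units are sold at 483 (assume they go to the highest-value buyers). The demand price at Q = 196 is 1086, so CS = ½ · [(1282 - 483) + (1086 - 483)] · 196 = 137396.
Change in consumer surplus = 137396 - 267912 = -130516.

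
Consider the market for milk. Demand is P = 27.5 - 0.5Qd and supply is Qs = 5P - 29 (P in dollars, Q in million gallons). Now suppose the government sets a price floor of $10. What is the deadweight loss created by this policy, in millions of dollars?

0

Rearranging demand gives Qd = 55 - 2P. In a free market, 55 - 2P = 5P - 29 gives the equilibrium P* = 12, Q* = 31.
The floor of 10 is below the equilibrium price 12, so it is not binding; the market clears at P* = 12, Q* = 31.
Since the control does not bind, no trades are prevented and deadweight loss is zero.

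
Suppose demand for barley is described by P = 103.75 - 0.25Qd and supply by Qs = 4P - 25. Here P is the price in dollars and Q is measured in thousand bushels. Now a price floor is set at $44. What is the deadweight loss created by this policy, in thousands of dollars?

0

Rearranging demand gives Qd = 415 - 4P. In a free market, 415 - 4P = 4P - 25 gives the equilibrium P* = 55, Q* = 195.
The floor of 44 is below the equilibrium price 55, so it is not binding; the market clears at P* = 55, Q* = 195.
Since the control does not bind, no trades are prevented and deadweight loss is zero.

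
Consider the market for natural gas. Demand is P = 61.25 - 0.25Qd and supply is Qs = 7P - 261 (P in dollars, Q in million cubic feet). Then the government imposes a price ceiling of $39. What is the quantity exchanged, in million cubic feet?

12

Rearranging demand gives Qd = 245 - 4P. In a free market, 245 - 4P = 7P - 261 gives the equilibrium P* = 46, Q* = 61.
The ceiling of 39 is below the equilibrium price 46, so it binds.
At P = 39: Qd = 245 - 4·39 = 89 and Qs = 7·39 - 261 = 12.
The quantity actually transacted is the short side, supply: 12.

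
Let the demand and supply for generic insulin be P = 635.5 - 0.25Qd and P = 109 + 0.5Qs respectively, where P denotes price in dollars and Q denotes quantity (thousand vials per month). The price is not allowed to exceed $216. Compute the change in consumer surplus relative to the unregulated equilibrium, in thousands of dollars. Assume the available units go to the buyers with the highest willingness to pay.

22448

Rearranging demand gives Qd = 2542 - 4P; rearranging supply gives Qs = 2P - 218. Setting quantity demanded equal to quantity supplied, 2542 - 4P = 2P - 218, gives P* = 460 and Q* = 702.
Since 216 < 460, the ceiling is binding.
At P = 216: Qd = 2542 - 4·216 = 1678 and Qs = 2·216 - 218 = 214.
Consumer surplus without the control is ½ · (635.5 - 460) · 702 = 61600.5.
With the ceiling, 214 units are sold at 216 (assume they go to the highest-value buyers). The demand price at Q = 214 is 582, so CS = ½ · [(635.5 - 216) + (582 - 216)] · 214 = 84048.5.
Change in consumer surplus = 84048.5 - 61600.5 = 22448.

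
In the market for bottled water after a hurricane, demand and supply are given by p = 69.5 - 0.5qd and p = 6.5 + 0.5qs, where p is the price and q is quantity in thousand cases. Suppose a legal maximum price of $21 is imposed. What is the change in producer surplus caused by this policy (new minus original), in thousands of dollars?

-782

Rearranging demand gives qd = 139 - 2p; rearranging supply gives qs = 2p - 13. Equilibrium: 139 - 2p = 2p - 13, so 152 = 4p and p* = 38, q* = 63.
The ceiling of 21 is below the equilibrium price 38, so it binds.
At p = 21: qd = 139 - 2·21 = 97 and qs = 2·21 - 13 = 29.
Producer surplus without the control is ½ · (38 - 6.5) · 63 = 992.25.
With the ceiling, producers sell 29 units at 21, so PS = ½ · (21 - 6.5) · 29 = 210.25.
Change in producer surplus = 210.25 - 992.25 = -782.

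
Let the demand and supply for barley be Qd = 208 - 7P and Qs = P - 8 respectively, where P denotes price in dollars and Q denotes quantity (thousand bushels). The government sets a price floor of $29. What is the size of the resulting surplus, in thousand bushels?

Without the control the market clears where 208 - 7P = P - 8, i.e. P* = 27 and Q* = 19.
Because the floor (29) lies above the market-clearing price, it is binding.
At P = 29: Qd = 208 - 7·29 = 5 and Qs = 29 - 8 = 21.
Surplus = Qs - Qd = 21 - 5 = 16.

16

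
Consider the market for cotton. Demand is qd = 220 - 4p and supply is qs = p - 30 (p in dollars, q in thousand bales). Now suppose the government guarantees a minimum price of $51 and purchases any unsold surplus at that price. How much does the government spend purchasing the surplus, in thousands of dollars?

255

Setting quantity demanded equal to quantity supplied, 220 - 4p = p - 30, gives p* = 50 and q* = 20.
The floor of 51 is above the equilibrium price 50, so it binds.
At p = 51: qd = 220 - 4·51 = 16 and qs = 51 - 30 = 21.
Surplus = qs - qd = 5.
Government expenditure = surplus × support price = 5 × 51 = 255.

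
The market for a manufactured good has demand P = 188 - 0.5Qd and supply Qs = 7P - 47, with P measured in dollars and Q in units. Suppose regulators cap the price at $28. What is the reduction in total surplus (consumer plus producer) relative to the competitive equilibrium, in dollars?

5685.75

Rearranging demand gives Qd = 376 - 2P. Equilibrium: 376 - 2P = 7P - 47, so 423 = 9P and P* = 47, Q* = 282.
Because the ceiling (28) lies below the market-clearing price, it is binding.
At P = 28: Qd = 376 - 2·28 = 320 and Qs = 7·28 - 47 = 149.
Quantity traded falls to 149. At Q = 149 the demand price is (376 - 149)/2 = 113.5 and the supply price is (47 + 149)/7 = 28.
Deadweight loss = ½ · (113.5 - 28) · (282 - 149) = ½ · 85.5 · 133 = 5685.75.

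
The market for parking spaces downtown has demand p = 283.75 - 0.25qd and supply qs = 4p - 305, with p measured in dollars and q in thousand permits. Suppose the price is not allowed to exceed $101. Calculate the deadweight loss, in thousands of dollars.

24964

Rearranging demand gives qd = 1135 - 4p. Equilibrium: 1135 - 4p = 4p - 305, so 1440 = 8p and p* = 180, q* = 415.
The ceiling of 101 is below the equilibrium price 180, so it binds.
At p = 101: qd = 1135 - 4·101 = 731 and qs = 4·101 - 305 = 99.
Quantity traded falls to 99. At q = 99 the demand price is (1135 - 99)/4 = 259 and the supply price is (305 + 99)/4 = 101.
Deadweight loss = ½ · (259 - 101) · (415 - 99) = ½ · 158 · 316 = 24964.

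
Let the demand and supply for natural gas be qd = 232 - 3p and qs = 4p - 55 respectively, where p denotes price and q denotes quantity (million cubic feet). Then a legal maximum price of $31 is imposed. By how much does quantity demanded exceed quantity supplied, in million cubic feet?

70

In a free market, 232 - 3p = 4p - 55 gives the equilibrium p* = 41, q* = 109.
Since 31 < 41, the ceiling is binding.
At p = 31: qd = 232 - 3·31 = 139 and qs = 4·31 - 55 = 69.
Shortage = qd - qs = 139 - 69 = 70.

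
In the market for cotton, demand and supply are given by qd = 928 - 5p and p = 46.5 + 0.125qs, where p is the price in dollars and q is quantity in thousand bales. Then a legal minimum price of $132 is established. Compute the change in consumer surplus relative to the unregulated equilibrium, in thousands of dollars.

Rearranging supply gives qs = 8p - 372. In a free market, 928 - 5p = 8p - 372 gives the equilibrium p* = 100, q* = 428.
Since 132 > 100, the floor is binding.
At p = 132: qd = 928 - 5·132 = 268 and qs = 8·132 - 372 = 684.
Consumer surplus without the control is ½ · (185.6 - 100) · 428 = 18318.4.
With the floor, consumers buy 268 units at 132, so CS = ½ · (185.6 - 132) · 268 = 7182.4.
Change in consumer surplus = 7182.4 - 18318.4 = -11136.

-11136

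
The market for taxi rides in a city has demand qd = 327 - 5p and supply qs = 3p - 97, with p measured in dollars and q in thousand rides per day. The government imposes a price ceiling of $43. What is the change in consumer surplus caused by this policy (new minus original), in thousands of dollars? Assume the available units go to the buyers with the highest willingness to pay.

In a free market, 327 - 5p = 3p - 97 gives the equilibrium p* = 53, q* = 62.
Since 43 < 53, the ceiling is binding.
At p = 43: qd = 327 - 5·43 = 112 and qs = 3·43 - 97 = 32.
Consumer surplus without the control is ½ · (65.4 - 53) · 62 = 384.4.
With the ceiling, 32 units are sold at 43 (assume they go to the highest-value buyers). The demand price at q = 32 is 59, so CS = ½ · [(65.4 - 43) + (59 - 43)] · 32 = 614.4.
Change in consumer surplus = 614.4 - 384.4 = 230.

230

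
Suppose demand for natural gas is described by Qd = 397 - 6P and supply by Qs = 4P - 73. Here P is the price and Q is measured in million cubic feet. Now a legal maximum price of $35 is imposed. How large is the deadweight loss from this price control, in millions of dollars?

In a free market, 397 - 6P = 4P - 73 gives the equilibrium P* = 47, Q* = 115.
The ceiling of 35 is below the equilibrium price 47, so it binds.
At P = 35: Qd = 397 - 6·35 = 187 and Qs = 4·35 - 73 = 67.
Quantity traded falls to 67. At Q = 67 the demand price is (397 - 67)/6 = 55 and the supply price is (73 + 67)/4 = 35.
Deadweight loss = ½ · (55 - 35) · (115 - 67) = ½ · 20 · 48 = 480.

480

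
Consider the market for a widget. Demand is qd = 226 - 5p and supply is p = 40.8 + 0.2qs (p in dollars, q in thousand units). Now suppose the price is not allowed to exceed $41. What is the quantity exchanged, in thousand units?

1

Rearranging supply gives qs = 5p - 204. In a free market, 226 - 5p = 5p - 204 gives the equilibrium p* = 43, q* = 11.
Because the ceiling (41) lies below the market-clearing price, it is binding.
At p = 41: qd = 226 - 5·41 = 21 and qs = 5·41 - 204 = 1.
The quantity actually transacted is the short side, supply: 1.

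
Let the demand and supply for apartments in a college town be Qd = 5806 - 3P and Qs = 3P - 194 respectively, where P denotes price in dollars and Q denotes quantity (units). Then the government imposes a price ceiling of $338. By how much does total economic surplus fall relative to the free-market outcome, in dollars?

In a free market, 5806 - 3P = 3P - 194 gives the equilibrium P* = 1000, Q* = 2806.
The ceiling of 338 is below the equilibrium price 1000, so it binds.
At P = 338: Qd = 5806 - 3·338 = 4792 and Qs = 3·338 - 194 = 820.
Quantity traded falls to 820. At Q = 820 the demand price is (5806 - 820)/3 = 1662 and the supply price is (194 + 820)/3 = 338.
Deadweight loss = ½ · (1662 - 338) · (2806 - 820) = ½ · 1324 · 1986 = 1314732.

1314732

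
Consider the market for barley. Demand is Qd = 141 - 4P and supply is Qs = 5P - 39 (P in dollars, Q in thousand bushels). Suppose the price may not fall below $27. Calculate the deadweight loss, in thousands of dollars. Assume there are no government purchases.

176.4

Without the control the market clears where 141 - 4P = 5P - 39, i.e. P* = 20 and Q* = 61.
Since 27 > 20, the floor is binding.
At P = 27: Qd = 141 - 4·27 = 33 and Qs = 5·27 - 39 = 96.
Quantity traded falls to 33. At Q = 33 the demand price is (141 - 33)/4 = 27 and the supply price is (39 + 33)/5 = 14.4.
Deadweight loss = ½ · (27 - 14.4) · (61 - 33) = ½ · 12.6 · 28 = 176.4.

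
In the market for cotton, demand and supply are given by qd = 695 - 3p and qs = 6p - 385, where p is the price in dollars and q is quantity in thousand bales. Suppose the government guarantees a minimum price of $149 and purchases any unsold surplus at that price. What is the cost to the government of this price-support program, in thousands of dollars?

38889

Setting quantity demanded equal to quantity supplied, 695 - 3p = 6p - 385, gives p* = 120 and q* = 335.
The floor of 149 is above the equilibrium price 120, so it binds.
At p = 149: qd = 695 - 3·149 = 248 and qs = 6·149 - 385 = 509.
Surplus = qs - qd = 261.
Government expenditure = surplus × support price = 261 × 149 = 38889.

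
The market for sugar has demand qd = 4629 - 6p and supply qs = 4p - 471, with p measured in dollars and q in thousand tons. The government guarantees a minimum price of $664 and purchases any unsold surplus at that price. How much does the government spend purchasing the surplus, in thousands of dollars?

Setting quantity demanded equal to quantity supplied, 4629 - 6p = 4p - 471, gives p* = 510 and q* = 1569.
Because the floor (664) lies above the market-clearing price, it is binding.
At p = 664: qd = 4629 - 6·664 = 645 and qs = 4·664 - 471 = 2185.
Surplus = qs - qd = 1540.
Government expenditure = surplus × support price = 1540 × 664 = 1022560.

1022560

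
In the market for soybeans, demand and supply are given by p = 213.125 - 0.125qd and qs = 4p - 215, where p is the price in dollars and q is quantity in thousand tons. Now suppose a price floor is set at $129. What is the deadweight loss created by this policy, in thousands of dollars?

0

Rearranging demand gives qd = 1705 - 8p. In a free market, 1705 - 8p = 4p - 215 gives the equilibrium p* = 160, q* = 425.
The floor of 129 is below the equilibrium price 160, so it is not binding; the market clears at p* = 160, q* = 425.
Since the control does not bind, no trades are prevented and deadweight loss is zero.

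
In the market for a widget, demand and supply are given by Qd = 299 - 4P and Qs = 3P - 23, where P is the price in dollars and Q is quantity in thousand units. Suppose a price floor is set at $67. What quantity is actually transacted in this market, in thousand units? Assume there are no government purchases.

Equilibrium: 299 - 4P = 3P - 23, so 322 = 7P and P* = 46, Q* = 115.
Because the floor (67) lies above the market-clearing price, it is binding.
At P = 67: Qd = 299 - 4·67 = 31 and Qs = 3·67 - 23 = 178.
The quantity actually transacted is the short side, demand: 31.

31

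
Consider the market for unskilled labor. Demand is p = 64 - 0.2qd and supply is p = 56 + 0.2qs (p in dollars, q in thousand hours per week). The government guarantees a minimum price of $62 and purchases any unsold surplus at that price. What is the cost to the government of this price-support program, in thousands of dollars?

1240

Rearranging demand gives qd = 320 - 5p; rearranging supply gives qs = 5p - 280. Equilibrium: 320 - 5p = 5p - 280, so 600 = 10p and p* = 60, q* = 20.
Because the floor (62) lies above the market-clearing price, it is binding.
At p = 62: qd = 320 - 5·62 = 10 and qs = 5·62 - 280 = 30.
Surplus = qs - qd = 20.
Government expenditure = surplus × support price = 20 × 62 = 1240.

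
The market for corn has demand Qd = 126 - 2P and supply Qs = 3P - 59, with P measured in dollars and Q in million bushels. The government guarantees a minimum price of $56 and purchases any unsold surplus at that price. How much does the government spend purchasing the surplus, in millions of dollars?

5320

In a free market, 126 - 2P = 3P - 59 gives the equilibrium P* = 37, Q* = 52.
The floor of 56 is above the equilibrium price 37, so it binds.
At P = 56: Qd = 126 - 2·56 = 14 and Qs = 3·56 - 59 = 109.
Surplus = Qs - Qd = 95.
Government expenditure = surplus × support price = 95 × 56 = 5320.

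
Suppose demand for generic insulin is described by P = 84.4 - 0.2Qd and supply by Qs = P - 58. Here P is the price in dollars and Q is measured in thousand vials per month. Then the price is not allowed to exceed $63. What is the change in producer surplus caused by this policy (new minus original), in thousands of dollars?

-229.5

Rearranging demand gives Qd = 422 - 5P. In a free market, 422 - 5P = P - 58 gives the equilibrium P* = 80, Q* = 22.
Since 63 < 80, the ceiling is binding.
At P = 63: Qd = 422 - 5·63 = 107 and Qs = 63 - 58 = 5.
Producer surplus without the control is ½ · (80 - 58) · 22 = 242.
With the ceiling, producers sell 5 units at 63, so PS = ½ · (63 - 58) · 5 = 12.5.
Change in producer surplus = 12.5 - 242 = -229.5.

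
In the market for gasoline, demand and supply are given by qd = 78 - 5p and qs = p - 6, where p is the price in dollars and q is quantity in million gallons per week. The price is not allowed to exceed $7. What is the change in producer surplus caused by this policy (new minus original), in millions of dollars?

Without the control the market clears where 78 - 5p = p - 6, i.e. p* = 14 and q* = 8.
The ceiling of 7 is below the equilibrium price 14, so it binds.
At p = 7: qd = 78 - 5·7 = 43 and qs = 7 - 6 = 1.
Producer surplus without the control is ½ · (14 - 6) · 8 = 32.
With the ceiling, producers sell 1 units at 7, so PS = ½ · (7 - 6) · 1 = 0.5.
Change in producer surplus = 0.5 - 32 = -31.5.

-31.5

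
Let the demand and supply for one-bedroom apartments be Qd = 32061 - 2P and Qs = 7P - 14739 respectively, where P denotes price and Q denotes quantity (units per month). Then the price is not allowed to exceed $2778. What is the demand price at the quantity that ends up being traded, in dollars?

Without the control the market clears where 32061 - 2P = 7P - 14739, i.e. P* = 5200 and Q* = 21661.
Because the ceiling (2778) lies below the market-clearing price, it is binding.
At P = 2778: Qd = 32061 - 2·2778 = 26505 and Qs = 7·2778 - 14739 = 4707.
Only 4707 units reach the market. On the demand curve, the marginal buyer's willingness to pay at Q = 4707 is (32061 - 4707)/2 = 13677.

13677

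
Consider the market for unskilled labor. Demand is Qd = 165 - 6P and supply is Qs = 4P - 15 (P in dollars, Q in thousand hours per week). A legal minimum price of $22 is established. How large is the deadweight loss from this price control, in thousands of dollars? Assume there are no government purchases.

Without the control the market clears where 165 - 6P = 4P - 15, i.e. P* = 18 and Q* = 57.
Because the floor (22) lies above the market-clearing price, it is binding.
At P = 22: Qd = 165 - 6·22 = 33 and Qs = 4·22 - 15 = 73.
Quantity traded falls to 33. At Q = 33 the demand price is (165 - 33)/6 = 22 and the supply price is (15 + 33)/4 = 12.
Deadweight loss = ½ · (22 - 12) · (57 - 33) = ½ · 10 · 24 = 120.

120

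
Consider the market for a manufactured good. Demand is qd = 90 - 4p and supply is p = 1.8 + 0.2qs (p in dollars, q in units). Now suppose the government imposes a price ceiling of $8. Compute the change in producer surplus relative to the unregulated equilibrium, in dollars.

Rearranging supply gives qs = 5p - 9. Equilibrium: 90 - 4p = 5p - 9, so 99 = 9p and p* = 11, q* = 46.
Since 8 < 11, the ceiling is binding.
At p = 8: qd = 90 - 4·8 = 58 and qs = 5·8 - 9 = 31.
Producer surplus without the control is ½ · (11 - 1.8) · 46 = 211.6.
With the ceiling, producers sell 31 units at 8, so PS = ½ · (8 - 1.8) · 31 = 96.1.
Change in producer surplus = 96.1 - 211.6 = -115.5.

-115.5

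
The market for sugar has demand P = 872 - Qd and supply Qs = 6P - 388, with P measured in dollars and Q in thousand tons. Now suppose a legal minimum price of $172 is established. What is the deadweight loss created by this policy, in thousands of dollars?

0

Rearranging demand gives Qd = 872 - P. In a free market, 872 - P = 6P - 388 gives the equilibrium P* = 180, Q* = 692.
Since 172 is below P* = 180, the floor does not bind and the free-market outcome prevails.
Since the control does not bind, no trades are prevented and deadweight loss is zero.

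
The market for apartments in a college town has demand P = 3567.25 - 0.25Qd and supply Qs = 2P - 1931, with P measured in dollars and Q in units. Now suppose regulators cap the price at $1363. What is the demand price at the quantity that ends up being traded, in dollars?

Rearranging demand gives Qd = 14269 - 4P. In a free market, 14269 - 4P = 2P - 1931 gives the equilibrium P* = 2700, Q* = 3469.
Since 1363 < 2700, the ceiling is binding.
At P = 1363: Qd = 14269 - 4·1363 = 8817 and Qs = 2·1363 - 1931 = 795.
Only 795 units reach the market. On the demand curve, the marginal buyer's willingness to pay at Q = 795 is (14269 - 795)/4 = 3368.5.

3368.5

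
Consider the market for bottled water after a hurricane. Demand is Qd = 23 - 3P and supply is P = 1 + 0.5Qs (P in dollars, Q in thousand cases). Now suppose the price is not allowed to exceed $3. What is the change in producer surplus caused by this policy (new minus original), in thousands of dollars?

Rearranging supply gives Qs = 2P - 2. Setting quantity demanded equal to quantity supplied, 23 - 3P = 2P - 2, gives P* = 5 and Q* = 8.
The ceiling of 3 is below the equilibrium price 5, so it binds.
At P = 3: Qd = 23 - 3·3 = 14 and Qs = 2·3 - 2 = 4.
Producer surplus without the control is ½ · (5 - 1) · 8 = 16.
With the ceiling, producers sell 4 units at 3, so PS = ½ · (3 - 1) · 4 = 4.
Change in producer surplus = 4 - 16 = -12.

-12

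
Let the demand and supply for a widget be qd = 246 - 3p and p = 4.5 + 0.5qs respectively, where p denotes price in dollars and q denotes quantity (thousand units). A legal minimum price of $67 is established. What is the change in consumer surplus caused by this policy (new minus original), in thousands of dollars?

-1104

Rearranging supply gives qs = 2p - 9. Equilibrium: 246 - 3p = 2p - 9, so 255 = 5p and p* = 51, q* = 93.
The floor of 67 is above the equilibrium price 51, so it binds.
At p = 67: qd = 246 - 3·67 = 45 and qs = 2·67 - 9 = 125.
Consumer surplus without the control is ½ · (82 - 51) · 93 = 1441.5.
With the floor, consumers buy 45 units at 67, so CS = ½ · (82 - 67) · 45 = 337.5.
Change in consumer surplus = 337.5 - 1441.5 = -1104.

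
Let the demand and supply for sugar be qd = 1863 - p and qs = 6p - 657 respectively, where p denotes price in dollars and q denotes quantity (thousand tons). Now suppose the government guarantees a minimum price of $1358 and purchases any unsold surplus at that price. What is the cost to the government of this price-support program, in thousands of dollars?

9486988

Setting quantity demanded equal to quantity supplied, 1863 - p = 6p - 657, gives p* = 360 and q* = 1503.
The floor of 1358 is above the equilibrium price 360, so it binds.
At p = 1358: qd = 1863 - 1358 = 505 and qs = 6·1358 - 657 = 7491.
Surplus = qs - qd = 6986.
Government expenditure = surplus × support price = 6986 × 1358 = 9486988.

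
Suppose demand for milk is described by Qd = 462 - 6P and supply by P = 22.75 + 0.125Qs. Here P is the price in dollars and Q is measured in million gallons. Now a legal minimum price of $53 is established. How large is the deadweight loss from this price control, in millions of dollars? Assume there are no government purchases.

257.25

Rearranging supply gives Qs = 8P - 182. Setting quantity demanded equal to quantity supplied, 462 - 6P = 8P - 182, gives P* = 46 and Q* = 186.
Because the floor (53) lies above the market-clearing price, it is binding.
At P = 53: Qd = 462 - 6·53 = 144 and Qs = 8·53 - 182 = 242.
Quantity traded falls to 144. At Q = 144 the demand price is (462 - 144)/6 = 53 and the supply price is (182 + 144)/8 = 40.75.
Deadweight loss = ½ · (53 - 40.75) · (186 - 144) = ½ · 12.25 · 42 = 257.25.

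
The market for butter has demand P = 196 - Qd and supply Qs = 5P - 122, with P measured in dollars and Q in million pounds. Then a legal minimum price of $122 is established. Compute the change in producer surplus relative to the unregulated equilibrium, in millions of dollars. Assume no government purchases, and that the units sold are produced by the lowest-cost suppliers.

4629.9

Rearranging demand gives Qd = 196 - P. In a free market, 196 - P = 5P - 122 gives the equilibrium P* = 53, Q* = 143.
Since 122 > 53, the floor is binding.
At P = 122: Qd = 196 - 122 = 74 and Qs = 5·122 - 122 = 488.
Producer surplus without the control is ½ · (53 - 24.4) · 143 = 2044.9.
With the floor, 74 units are sold at 122. The supply price at Q = 74 is 39.2, so PS = ½ · [(122 - 24.4) + (122 - 39.2)] · 74 = 6674.8.
Change in producer surplus = 6674.8 - 2044.9 = 4629.9.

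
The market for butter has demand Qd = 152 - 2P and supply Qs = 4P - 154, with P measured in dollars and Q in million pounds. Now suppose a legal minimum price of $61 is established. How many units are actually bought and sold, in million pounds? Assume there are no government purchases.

Without the control the market clears where 152 - 2P = 4P - 154, i.e. P* = 51 and Q* = 50.
Since 61 > 51, the floor is binding.
At P = 61: Qd = 152 - 2·61 = 30 and Qs = 4·61 - 154 = 90.
The quantity actually transacted is the short side, demand: 30.

30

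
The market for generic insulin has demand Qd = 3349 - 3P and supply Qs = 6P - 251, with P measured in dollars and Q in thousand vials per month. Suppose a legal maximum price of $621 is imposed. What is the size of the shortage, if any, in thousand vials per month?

Without the control the market clears where 3349 - 3P = 6P - 251, i.e. P* = 400 and Q* = 2149.
Since 621 is above P* = 400, the ceiling does not bind and the free-market outcome prevails.
Since the control does not bind, there is no shortage.

0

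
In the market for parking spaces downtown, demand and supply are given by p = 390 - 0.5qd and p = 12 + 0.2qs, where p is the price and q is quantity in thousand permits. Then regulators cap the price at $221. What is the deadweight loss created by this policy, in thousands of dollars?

0

Rearranging demand gives qd = 780 - 2p; rearranging supply gives qs = 5p - 60. Without the control the market clears where 780 - 2p = 5p - 60, i.e. p* = 120 and q* = 540.
Since 221 is above p* = 120, the ceiling does not bind and the free-market outcome prevails.
Since the control does not bind, no trades are prevented and deadweight loss is zero.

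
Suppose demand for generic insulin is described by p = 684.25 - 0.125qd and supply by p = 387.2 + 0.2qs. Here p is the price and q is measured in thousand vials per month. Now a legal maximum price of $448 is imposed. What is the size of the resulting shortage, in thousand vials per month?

1586

Rearranging demand gives qd = 5474 - 8p; rearranging supply gives qs = 5p - 1936. In a free market, 5474 - 8p = 5p - 1936 gives the equilibrium p* = 570, q* = 914.
Since 448 < 570, the ceiling is binding.
At p = 448: qd = 5474 - 8·448 = 1890 and qs = 5·448 - 1936 = 304.
Shortage = qd - qs = 1890 - 304 = 1586.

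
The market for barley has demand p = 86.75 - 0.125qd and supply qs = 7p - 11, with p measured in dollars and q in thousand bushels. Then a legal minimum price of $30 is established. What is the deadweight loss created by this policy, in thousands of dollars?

Rearranging demand gives qd = 694 - 8p. Without the control the market clears where 694 - 8p = 7p - 11, i.e. p* = 47 and q* = 318.
Since 30 is below p* = 47, the floor does not bind and the free-market outcome prevails.
Since the control does not bind, no trades are prevented and deadweight loss is zero.

0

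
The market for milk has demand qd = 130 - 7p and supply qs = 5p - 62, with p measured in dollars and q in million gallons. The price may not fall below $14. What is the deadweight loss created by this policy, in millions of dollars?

Equilibrium: 130 - 7p = 5p - 62, so 192 = 12p and p* = 16, q* = 18.
Since 14 is below p* = 16, the floor does not bind and the free-market outcome prevails.
Since the control does not bind, no trades are prevented and deadweight loss is zero.

0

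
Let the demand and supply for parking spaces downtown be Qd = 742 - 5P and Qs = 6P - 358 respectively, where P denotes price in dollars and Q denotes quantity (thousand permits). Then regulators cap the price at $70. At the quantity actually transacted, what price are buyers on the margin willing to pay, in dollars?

136

In a free market, 742 - 5P = 6P - 358 gives the equilibrium P* = 100, Q* = 242.
The ceiling of 70 is below the equilibrium price 100, so it binds.
At P = 70: Qd = 742 - 5·70 = 392 and Qs = 6·70 - 358 = 62.
Only 62 units reach the market. On the demand curve, the marginal buyer's willingness to pay at Q = 62 is (742 - 62)/5 = 136.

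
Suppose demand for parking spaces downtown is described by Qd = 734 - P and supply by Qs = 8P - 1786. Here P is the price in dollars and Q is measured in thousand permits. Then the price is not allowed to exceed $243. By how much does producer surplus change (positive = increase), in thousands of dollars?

-11322

Without the control the market clears where 734 - P = 8P - 1786, i.e. P* = 280 and Q* = 454.
The ceiling of 243 is below the equilibrium price 280, so it binds.
At P = 243: Qd = 734 - 243 = 491 and Qs = 8·243 - 1786 = 158.
Producer surplus without the control is ½ · (280 - 223.25) · 454 = 12882.25.
With the ceiling, producers sell 158 units at 243, so PS = ½ · (243 - 223.25) · 158 = 1560.25.
Change in producer surplus = 1560.25 - 12882.25 = -11322.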